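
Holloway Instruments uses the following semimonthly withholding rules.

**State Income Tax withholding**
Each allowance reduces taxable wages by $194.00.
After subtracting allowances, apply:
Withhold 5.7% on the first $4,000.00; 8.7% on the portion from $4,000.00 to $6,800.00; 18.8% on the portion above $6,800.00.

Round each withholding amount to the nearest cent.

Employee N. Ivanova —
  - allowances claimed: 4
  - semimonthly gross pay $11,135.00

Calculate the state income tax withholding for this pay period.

State Income Tax: taxable = $11,135.00 − 4×$194.00 = $10,359.00
  $471.60 + 18.8% × ($10,359.00 − $6,800.00) = $471.60 + 18.8% × $3,559.00 = $1,140.69

$1,140.69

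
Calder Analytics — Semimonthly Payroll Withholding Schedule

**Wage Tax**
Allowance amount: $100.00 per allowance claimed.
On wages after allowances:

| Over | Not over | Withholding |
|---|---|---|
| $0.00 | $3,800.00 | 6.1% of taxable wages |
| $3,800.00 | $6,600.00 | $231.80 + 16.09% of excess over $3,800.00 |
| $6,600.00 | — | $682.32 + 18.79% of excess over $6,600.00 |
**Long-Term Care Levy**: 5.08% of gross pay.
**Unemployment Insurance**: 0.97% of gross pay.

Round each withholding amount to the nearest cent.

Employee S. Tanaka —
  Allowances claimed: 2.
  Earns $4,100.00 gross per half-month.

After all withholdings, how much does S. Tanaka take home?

$3,604.06

Wage Tax: taxable = $4,100.00 − 2×$100.00 = $3,900.00
  $231.80 + 16.09% × ($3,900.00 − $3,800.00) = $231.80 + 16.09% × $100.00 = $247.89
Long-Term Care Levy: 5.08% × $4,100.00 = $208.28
Unemployment Insurance: 0.97% × $4,100.00 = $39.77
Total withheld: $247.89 + $208.28 + $39.77 = $495.94
Net pay: $4,100.00 − $495.94 = $3,604.06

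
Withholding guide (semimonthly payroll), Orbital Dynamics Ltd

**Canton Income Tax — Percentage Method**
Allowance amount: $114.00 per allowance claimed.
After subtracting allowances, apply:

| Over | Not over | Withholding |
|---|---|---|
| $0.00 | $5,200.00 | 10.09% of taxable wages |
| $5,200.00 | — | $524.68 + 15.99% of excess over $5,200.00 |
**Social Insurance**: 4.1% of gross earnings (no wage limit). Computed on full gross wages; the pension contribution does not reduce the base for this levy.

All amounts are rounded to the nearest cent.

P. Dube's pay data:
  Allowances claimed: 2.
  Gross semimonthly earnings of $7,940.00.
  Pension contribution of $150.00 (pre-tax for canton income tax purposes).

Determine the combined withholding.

$1,227.90

Canton Income Tax: taxable = $7,940.00 − $150.00 − 2×$114.00 = $7,562.00
  $524.68 + 15.99% × ($7,562.00 − $5,200.00) = $524.68 + 15.99% × $2,362.00 = $902.36
Social Insurance: 4.1% × $7,940.00 = $325.54
Total: $902.36 + $325.54 = $1,227.90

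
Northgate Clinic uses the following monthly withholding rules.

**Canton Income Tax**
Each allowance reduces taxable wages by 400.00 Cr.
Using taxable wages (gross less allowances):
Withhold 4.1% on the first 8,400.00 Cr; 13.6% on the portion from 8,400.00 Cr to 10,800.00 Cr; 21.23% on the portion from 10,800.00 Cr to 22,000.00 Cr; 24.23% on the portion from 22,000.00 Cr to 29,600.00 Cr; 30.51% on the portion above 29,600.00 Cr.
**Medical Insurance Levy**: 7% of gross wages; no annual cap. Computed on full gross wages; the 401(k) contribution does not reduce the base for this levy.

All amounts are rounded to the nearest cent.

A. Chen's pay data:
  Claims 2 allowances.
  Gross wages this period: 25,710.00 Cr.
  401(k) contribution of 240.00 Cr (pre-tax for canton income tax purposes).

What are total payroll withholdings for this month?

5,495.20 Cr

Canton Income Tax: taxable = 25,710.00 Cr − 240.00 Cr − 2×400.00 Cr = 24,670.00 Cr
  3,048.56 Cr + 24.23% × (24,670.00 Cr − 22,000.00 Cr) = 3,048.56 Cr + 24.23% × 2,670.00 Cr = 3,695.50 Cr
Medical Insurance Levy: 7% × 25,710.00 Cr = 1,799.70 Cr
Total: 3,695.50 Cr + 1,799.70 Cr = 5,495.20 Cr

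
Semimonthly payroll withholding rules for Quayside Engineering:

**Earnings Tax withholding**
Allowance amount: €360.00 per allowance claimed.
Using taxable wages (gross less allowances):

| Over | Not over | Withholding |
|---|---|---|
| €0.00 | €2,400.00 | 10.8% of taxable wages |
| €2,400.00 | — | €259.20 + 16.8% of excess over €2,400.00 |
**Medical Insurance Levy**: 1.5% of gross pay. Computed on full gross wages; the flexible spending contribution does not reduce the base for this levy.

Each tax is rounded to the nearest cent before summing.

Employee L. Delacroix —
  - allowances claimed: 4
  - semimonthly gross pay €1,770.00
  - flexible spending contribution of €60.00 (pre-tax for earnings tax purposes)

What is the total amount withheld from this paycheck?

€55.71

Earnings Tax: taxable = €1,770.00 − €60.00 − 4×€360.00 = €270.00
  10.8% × €270.00 = €29.16
Medical Insurance Levy: 1.5% × €1,770.00 = €26.55
Total: €29.16 + €26.55 = €55.71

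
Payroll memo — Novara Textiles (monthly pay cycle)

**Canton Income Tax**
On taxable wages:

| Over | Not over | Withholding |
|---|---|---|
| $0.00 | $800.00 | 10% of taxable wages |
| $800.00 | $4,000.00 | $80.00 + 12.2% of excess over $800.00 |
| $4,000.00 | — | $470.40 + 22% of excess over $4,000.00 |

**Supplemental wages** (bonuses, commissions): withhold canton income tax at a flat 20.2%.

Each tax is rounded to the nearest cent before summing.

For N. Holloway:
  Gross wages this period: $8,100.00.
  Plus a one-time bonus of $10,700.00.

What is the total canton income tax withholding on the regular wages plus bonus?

Canton Income Tax: taxable = $8,100.00
  $470.40 + 22% × ($8,100.00 − $4,000.00) = $470.40 + 22% × $4,100.00 = $1,372.40
Supplemental (20.2% flat on bonus): 20.2% × $10,700.00 = $2,161.40
Total canton income tax: $1,372.40 + $2,161.40 = $3,533.80

$3,533.80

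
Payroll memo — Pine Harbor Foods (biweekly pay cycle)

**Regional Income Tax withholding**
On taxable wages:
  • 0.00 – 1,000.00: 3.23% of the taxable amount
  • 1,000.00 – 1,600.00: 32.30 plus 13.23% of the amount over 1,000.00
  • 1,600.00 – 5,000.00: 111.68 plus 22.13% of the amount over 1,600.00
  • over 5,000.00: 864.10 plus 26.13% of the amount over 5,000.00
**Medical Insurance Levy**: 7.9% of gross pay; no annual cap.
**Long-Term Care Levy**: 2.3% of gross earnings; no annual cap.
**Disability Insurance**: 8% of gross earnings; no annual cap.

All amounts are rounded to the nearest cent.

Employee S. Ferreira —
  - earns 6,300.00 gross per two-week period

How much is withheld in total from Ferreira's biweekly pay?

Regional Income Tax: taxable = 6,300.00
  864.10 + 26.13% × (6,300.00 − 5,000.00) = 864.10 + 26.13% × 1,300.00 = 1,203.79
Medical Insurance Levy: 7.9% × 6,300.00 = 497.70
Long-Term Care Levy: 2.3% × 6,300.00 = 144.90
Disability Insurance: 8% × 6,300.00 = 504.00
Total: 1,203.79 + 497.70 + 144.90 + 504.00 = 2,350.39

2,350.39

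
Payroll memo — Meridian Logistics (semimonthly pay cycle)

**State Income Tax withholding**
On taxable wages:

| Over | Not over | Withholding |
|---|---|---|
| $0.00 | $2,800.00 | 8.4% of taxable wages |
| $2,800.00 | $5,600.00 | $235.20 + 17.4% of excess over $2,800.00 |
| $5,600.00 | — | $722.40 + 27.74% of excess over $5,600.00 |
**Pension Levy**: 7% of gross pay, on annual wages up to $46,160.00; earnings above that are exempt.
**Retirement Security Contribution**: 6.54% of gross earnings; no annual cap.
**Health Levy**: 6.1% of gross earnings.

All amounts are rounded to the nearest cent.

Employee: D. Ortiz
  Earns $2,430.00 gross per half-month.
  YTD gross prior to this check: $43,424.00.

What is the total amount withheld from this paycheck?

State Income Tax: taxable = $2,430.00
  8.4% × $2,430.00 = $204.12
Pension Levy: 7% × $2,430.00 = $170.10
Retirement Security Contribution: 6.54% × $2,430.00 = $158.92
Health Levy: 6.1% × $2,430.00 = $148.23
Total: $204.12 + $170.10 + $158.92 + $148.23 = $681.37

$681.37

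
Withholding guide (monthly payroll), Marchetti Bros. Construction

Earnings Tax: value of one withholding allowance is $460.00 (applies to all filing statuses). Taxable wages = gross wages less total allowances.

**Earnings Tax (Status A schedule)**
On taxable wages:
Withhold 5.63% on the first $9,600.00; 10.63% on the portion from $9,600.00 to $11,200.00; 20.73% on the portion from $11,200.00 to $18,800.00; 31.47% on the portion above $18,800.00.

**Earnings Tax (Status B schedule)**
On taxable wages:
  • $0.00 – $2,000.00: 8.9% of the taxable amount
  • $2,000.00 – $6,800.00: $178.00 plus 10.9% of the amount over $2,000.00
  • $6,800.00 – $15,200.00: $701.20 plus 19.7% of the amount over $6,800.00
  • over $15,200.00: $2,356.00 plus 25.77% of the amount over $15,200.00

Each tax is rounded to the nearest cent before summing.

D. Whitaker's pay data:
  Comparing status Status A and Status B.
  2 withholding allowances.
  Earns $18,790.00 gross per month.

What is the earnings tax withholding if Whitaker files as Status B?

$3,044.06

Earnings Tax (Status B): taxable = $18,790.00 − 2×$460.00 = $17,870.00
  $2,356.00 + 25.77% × ($17,870.00 − $15,200.00) = $2,356.00 + 25.77% × $2,670.00 = $3,044.06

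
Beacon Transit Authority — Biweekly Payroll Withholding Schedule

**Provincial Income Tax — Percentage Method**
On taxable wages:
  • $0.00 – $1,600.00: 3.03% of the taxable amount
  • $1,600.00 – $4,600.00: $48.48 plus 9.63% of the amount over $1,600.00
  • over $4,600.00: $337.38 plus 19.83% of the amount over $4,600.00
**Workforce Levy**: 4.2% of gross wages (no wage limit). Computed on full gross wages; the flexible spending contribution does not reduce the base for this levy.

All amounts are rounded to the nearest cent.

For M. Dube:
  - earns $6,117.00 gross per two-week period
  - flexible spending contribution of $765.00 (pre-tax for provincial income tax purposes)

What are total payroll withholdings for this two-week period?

$743.41

Provincial Income Tax: taxable = $6,117.00 − $765.00 = $5,352.00
  $337.38 + 19.83% × ($5,352.00 − $4,600.00) = $337.38 + 19.83% × $752.00 = $486.50
Workforce Levy: 4.2% × $6,117.00 = $256.91
Total: $486.50 + $256.91 = $743.41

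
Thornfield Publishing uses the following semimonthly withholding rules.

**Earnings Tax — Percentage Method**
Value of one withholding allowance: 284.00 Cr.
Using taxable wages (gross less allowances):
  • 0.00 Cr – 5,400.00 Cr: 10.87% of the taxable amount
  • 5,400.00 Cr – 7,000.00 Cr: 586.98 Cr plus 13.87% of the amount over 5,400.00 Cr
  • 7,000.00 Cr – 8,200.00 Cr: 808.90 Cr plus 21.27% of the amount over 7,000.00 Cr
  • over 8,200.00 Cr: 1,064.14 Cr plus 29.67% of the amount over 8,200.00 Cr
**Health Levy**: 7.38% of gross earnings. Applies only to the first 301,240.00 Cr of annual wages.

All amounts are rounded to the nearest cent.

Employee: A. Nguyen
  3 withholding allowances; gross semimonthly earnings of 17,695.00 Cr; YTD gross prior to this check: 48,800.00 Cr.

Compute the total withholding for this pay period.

4,934.41 Cr

Earnings Tax: taxable = 17,695.00 Cr − 3×284.00 Cr = 16,843.00 Cr
  1,064.14 Cr + 29.67% × (16,843.00 Cr − 8,200.00 Cr) = 1,064.14 Cr + 29.67% × 8,643.00 Cr = 3,628.52 Cr
Health Levy: 7.38% × 17,695.00 Cr = 1,305.89 Cr
Total: 3,628.52 Cr + 1,305.89 Cr = 4,934.41 Cr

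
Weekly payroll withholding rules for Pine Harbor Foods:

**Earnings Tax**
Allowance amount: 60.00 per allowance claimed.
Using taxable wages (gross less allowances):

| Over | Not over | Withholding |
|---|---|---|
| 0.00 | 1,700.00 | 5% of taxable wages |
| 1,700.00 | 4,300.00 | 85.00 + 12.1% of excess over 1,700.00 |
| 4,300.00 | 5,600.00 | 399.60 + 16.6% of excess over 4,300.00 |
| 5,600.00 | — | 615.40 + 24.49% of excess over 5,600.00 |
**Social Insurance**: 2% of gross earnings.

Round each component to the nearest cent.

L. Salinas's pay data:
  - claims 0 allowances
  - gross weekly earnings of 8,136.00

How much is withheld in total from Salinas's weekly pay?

1,399.19

Earnings Tax: taxable = 8,136.00
  615.40 + 24.49% × (8,136.00 − 5,600.00) = 615.40 + 24.49% × 2,536.00 = 1,236.47
Social Insurance: 2% × 8,136.00 = 162.72
Total: 1,236.47 + 162.72 = 1,399.19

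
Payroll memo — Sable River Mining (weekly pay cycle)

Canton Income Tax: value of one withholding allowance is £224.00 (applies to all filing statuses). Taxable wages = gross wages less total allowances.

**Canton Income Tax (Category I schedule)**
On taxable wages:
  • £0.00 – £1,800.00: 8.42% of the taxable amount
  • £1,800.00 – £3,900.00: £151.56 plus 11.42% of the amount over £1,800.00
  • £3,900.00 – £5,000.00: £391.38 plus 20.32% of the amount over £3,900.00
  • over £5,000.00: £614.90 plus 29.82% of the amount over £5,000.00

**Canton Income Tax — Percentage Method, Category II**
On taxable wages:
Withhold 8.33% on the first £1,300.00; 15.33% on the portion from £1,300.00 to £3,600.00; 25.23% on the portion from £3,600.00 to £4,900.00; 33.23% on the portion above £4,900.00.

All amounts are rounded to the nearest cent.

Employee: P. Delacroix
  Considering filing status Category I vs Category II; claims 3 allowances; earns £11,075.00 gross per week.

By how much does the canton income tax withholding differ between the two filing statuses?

£391.45

Canton Income Tax (Category I): taxable = £11,075.00 − 3×£224.00 = £10,403.00
  £614.90 + 29.82% × (£10,403.00 − £5,000.00) = £614.90 + 29.82% × £5,403.00 = £2,226.07
Canton Income Tax (Category II): taxable = £11,075.00 − 3×£224.00 = £10,403.00
  £788.87 + 33.23% × (£10,403.00 − £4,900.00) = £788.87 + 33.23% × £5,503.00 = £2,617.52
Difference: |£2,226.07 − £2,617.52| = £391.45 (higher under Category II)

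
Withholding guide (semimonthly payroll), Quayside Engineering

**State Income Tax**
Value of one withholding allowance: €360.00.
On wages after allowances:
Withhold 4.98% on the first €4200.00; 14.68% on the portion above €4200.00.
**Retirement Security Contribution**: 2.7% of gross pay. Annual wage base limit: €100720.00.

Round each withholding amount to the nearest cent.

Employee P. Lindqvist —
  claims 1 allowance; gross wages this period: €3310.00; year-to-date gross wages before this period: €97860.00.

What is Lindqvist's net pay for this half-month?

€3085.87

State Income Tax: taxable = €3310.00 − 1×€360.00 = €2950.00
  4.98% × €2950.00 = €146.91
Retirement Security Contribution: cap €100720.00 − YTD €97860.00 = €2860.00 subject; 2.7% × €2860.00 = €77.22
Total withheld: €146.91 + €77.22 = €224.13
Net pay: €3310.00 − €224.13 = €3085.87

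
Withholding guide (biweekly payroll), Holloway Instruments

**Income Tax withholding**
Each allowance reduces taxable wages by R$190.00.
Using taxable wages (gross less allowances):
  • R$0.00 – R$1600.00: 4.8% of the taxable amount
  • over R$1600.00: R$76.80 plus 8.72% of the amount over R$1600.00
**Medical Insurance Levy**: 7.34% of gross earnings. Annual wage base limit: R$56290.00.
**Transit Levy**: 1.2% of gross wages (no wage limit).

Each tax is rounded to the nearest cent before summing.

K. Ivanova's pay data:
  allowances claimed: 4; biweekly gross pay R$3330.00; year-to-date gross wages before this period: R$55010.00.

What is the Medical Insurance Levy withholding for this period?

Medical Insurance Levy: cap R$56290.00 − YTD R$55010.00 = R$1280.00 subject; 7.34% × R$1280.00 = R$93.95

R$93.95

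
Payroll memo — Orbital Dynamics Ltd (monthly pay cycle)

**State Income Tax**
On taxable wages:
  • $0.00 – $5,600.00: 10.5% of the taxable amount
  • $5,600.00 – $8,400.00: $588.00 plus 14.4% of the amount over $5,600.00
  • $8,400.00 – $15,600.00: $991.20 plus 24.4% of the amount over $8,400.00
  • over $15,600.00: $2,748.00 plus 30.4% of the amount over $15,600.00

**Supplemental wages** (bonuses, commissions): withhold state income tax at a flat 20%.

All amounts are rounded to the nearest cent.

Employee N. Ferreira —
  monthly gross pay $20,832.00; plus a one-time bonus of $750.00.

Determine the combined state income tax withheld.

State Income Tax: taxable = $20,832.00
  $2,748.00 + 30.4% × ($20,832.00 − $15,600.00) = $2,748.00 + 30.4% × $5,232.00 = $4,338.53
Supplemental (20% flat on bonus): 20% × $750.00 = $150.00
Total state income tax: $4,338.53 + $150.00 = $4,488.53

$4,488.53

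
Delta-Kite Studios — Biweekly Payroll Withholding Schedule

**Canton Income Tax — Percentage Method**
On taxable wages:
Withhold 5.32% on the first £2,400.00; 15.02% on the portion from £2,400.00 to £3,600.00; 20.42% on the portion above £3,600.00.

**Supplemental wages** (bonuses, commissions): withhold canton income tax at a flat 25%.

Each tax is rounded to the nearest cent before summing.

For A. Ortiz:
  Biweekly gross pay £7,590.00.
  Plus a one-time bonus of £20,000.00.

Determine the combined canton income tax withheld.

Canton Income Tax: taxable = £7,590.00
  £307.92 + 20.42% × (£7,590.00 − £3,600.00) = £307.92 + 20.42% × £3,990.00 = £1,122.68
Supplemental (25% flat on bonus): 25% × £20,000.00 = £5,000.00
Total canton income tax: £1,122.68 + £5,000.00 = £6,122.68

£6,122.68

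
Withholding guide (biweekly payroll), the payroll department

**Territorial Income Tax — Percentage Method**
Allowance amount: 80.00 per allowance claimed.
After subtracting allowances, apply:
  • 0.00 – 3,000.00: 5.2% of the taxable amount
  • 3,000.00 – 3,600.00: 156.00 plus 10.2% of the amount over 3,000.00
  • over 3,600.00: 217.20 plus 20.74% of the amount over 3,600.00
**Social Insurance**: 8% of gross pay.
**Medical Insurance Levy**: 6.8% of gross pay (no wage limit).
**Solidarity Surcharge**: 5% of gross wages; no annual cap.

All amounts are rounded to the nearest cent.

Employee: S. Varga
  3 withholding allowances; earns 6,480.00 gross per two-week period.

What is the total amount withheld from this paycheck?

Territorial Income Tax: taxable = 6,480.00 − 3×80.00 = 6,240.00
  217.20 + 20.74% × (6,240.00 − 3,600.00) = 217.20 + 20.74% × 2,640.00 = 764.74
Social Insurance: 8% × 6,480.00 = 518.40
Medical Insurance Levy: 6.8% × 6,480.00 = 440.64
Solidarity Surcharge: 5% × 6,480.00 = 324.00
Total: 764.74 + 518.40 + 440.64 + 324.00 = 2,047.78

2,047.78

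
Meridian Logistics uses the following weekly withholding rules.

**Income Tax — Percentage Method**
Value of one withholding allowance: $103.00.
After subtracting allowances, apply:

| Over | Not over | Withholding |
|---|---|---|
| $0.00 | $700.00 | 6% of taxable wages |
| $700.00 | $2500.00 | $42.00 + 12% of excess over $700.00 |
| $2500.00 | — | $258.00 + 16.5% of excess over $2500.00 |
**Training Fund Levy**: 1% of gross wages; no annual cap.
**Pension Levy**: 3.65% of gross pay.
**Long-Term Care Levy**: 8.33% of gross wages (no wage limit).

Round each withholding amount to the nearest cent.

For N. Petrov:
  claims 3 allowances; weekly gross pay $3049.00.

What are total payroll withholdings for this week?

Income Tax: taxable = $3049.00 − 3×$103.00 = $2740.00
  $258.00 + 16.5% × ($2740.00 − $2500.00) = $258.00 + 16.5% × $240.00 = $297.60
Training Fund Levy: 1% × $3049.00 = $30.49
Pension Levy: 3.65% × $3049.00 = $111.29
Long-Term Care Levy: 8.33% × $3049.00 = $253.98
Total: $297.60 + $30.49 + $111.29 + $253.98 = $693.36

$693.36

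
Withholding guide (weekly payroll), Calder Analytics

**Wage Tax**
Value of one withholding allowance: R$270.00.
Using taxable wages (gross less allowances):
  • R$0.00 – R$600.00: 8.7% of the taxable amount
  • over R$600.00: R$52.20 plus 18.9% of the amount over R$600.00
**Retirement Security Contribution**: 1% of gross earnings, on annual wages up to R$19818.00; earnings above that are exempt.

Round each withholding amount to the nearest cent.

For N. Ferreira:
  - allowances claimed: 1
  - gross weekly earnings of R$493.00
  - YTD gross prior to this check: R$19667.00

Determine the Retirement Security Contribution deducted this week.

Retirement Security Contribution: cap R$19818.00 − YTD R$19667.00 = R$151.00 subject; 1% × R$151.00 = R$1.51

R$1.51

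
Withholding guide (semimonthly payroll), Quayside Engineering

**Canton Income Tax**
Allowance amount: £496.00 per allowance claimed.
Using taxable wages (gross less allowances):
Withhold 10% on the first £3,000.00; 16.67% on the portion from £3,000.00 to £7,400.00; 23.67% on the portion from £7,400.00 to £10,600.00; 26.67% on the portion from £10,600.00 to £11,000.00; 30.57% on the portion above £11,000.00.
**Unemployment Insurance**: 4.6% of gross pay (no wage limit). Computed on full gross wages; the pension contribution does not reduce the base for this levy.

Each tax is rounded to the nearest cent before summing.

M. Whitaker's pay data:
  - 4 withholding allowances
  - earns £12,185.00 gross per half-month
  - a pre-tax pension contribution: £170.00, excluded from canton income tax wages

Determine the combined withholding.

£2,216.75

Canton Income Tax: taxable = £12,185.00 − £170.00 − 4×£496.00 = £10,031.00
  £1,033.48 + 23.67% × (£10,031.00 − £7,400.00) = £1,033.48 + 23.67% × £2,631.00 = £1,656.24
Unemployment Insurance: 4.6% × £12,185.00 = £560.51
Total: £1,656.24 + £560.51 = £2,216.75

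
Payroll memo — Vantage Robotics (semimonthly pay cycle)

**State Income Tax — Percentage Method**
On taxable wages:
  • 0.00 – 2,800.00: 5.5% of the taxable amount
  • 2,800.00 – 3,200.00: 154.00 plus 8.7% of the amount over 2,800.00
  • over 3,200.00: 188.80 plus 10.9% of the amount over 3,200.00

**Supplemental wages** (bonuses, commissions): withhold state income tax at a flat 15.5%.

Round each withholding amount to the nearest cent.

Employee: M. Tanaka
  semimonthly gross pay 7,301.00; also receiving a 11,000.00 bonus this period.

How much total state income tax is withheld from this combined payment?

2,340.81

State Income Tax: taxable = 7,301.00
  188.80 + 10.9% × (7,301.00 − 3,200.00) = 188.80 + 10.9% × 4,101.00 = 635.81
Supplemental (15.5% flat on bonus): 15.5% × 11,000.00 = 1,705.00
Total state income tax: 635.81 + 1,705.00 = 2,340.81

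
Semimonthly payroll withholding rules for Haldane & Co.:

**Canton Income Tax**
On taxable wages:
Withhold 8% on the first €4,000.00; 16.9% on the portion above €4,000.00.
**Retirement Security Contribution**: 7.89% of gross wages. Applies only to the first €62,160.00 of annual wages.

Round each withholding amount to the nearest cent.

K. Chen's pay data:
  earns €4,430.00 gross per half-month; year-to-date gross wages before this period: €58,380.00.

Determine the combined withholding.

€690.91

Canton Income Tax: taxable = €4,430.00
  €320.00 + 16.9% × (€4,430.00 − €4,000.00) = €320.00 + 16.9% × €430.00 = €392.67
Retirement Security Contribution: cap €62,160.00 − YTD €58,380.00 = €3,780.00 subject; 7.89% × €3,780.00 = €298.24
Total: €392.67 + €298.24 = €690.91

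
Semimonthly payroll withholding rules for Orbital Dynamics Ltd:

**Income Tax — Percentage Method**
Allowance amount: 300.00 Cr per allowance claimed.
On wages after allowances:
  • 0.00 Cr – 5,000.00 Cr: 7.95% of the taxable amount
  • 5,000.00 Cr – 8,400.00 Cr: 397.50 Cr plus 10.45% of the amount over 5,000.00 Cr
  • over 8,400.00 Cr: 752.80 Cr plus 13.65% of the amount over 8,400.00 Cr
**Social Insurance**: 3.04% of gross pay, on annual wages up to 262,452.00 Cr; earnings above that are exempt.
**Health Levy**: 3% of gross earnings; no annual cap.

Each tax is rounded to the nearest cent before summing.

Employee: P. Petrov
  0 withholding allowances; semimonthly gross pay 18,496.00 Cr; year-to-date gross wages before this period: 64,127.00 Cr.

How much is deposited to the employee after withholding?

Income Tax: taxable = 18,496.00 Cr
  752.80 Cr + 13.65% × (18,496.00 Cr − 8,400.00 Cr) = 752.80 Cr + 13.65% × 10,096.00 Cr = 2,130.90 Cr
Social Insurance: 3.04% × 18,496.00 Cr = 562.28 Cr
Health Levy: 3% × 18,496.00 Cr = 554.88 Cr
Total withheld: 2,130.90 Cr + 562.28 Cr + 554.88 Cr = 3,248.06 Cr
Net pay: 18,496.00 Cr − 3,248.06 Cr = 15,247.94 Cr

15,247.94 Cr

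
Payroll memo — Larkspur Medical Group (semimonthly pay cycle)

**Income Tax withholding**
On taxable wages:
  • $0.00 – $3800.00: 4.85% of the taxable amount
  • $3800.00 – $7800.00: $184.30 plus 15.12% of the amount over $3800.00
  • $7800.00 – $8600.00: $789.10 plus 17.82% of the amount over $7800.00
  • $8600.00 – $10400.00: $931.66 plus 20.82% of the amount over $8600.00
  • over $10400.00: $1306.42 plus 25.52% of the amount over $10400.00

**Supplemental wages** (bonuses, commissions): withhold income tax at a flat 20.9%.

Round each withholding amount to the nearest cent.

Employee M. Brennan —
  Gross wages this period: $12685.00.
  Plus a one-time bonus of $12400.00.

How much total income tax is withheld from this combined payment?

$4481.15

Income Tax: taxable = $12685.00
  $1306.42 + 25.52% × ($12685.00 − $10400.00) = $1306.42 + 25.52% × $2285.00 = $1889.55
Supplemental (20.9% flat on bonus): 20.9% × $12400.00 = $2591.60
Total income tax: $1889.55 + $2591.60 = $4481.15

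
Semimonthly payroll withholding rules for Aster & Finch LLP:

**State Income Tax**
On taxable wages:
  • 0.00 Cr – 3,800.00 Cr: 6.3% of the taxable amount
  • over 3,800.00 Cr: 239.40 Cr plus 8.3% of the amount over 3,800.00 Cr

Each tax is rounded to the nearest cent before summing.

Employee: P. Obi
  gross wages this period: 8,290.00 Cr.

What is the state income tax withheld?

State Income Tax: taxable = 8,290.00 Cr
  239.40 Cr + 8.3% × (8,290.00 Cr − 3,800.00 Cr) = 239.40 Cr + 8.3% × 4,490.00 Cr = 612.07 Cr

612.07 Cr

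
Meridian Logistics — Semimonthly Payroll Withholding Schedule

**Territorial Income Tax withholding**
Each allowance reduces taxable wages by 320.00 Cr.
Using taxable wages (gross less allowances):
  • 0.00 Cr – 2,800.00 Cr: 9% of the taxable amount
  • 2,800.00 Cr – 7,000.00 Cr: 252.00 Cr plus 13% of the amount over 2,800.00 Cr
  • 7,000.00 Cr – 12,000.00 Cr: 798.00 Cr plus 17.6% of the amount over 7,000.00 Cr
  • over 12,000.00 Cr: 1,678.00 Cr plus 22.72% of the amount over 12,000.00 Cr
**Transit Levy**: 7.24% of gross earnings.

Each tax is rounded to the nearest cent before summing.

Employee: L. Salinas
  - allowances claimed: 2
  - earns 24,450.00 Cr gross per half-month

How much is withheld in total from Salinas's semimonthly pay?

Territorial Income Tax: taxable = 24,450.00 Cr − 2×320.00 Cr = 23,810.00 Cr
  1,678.00 Cr + 22.72% × (23,810.00 Cr − 12,000.00 Cr) = 1,678.00 Cr + 22.72% × 11,810.00 Cr = 4,361.23 Cr
Transit Levy: 7.24% × 24,450.00 Cr = 1,770.18 Cr
Total: 4,361.23 Cr + 1,770.18 Cr = 6,131.41 Cr

6,131.41 Cr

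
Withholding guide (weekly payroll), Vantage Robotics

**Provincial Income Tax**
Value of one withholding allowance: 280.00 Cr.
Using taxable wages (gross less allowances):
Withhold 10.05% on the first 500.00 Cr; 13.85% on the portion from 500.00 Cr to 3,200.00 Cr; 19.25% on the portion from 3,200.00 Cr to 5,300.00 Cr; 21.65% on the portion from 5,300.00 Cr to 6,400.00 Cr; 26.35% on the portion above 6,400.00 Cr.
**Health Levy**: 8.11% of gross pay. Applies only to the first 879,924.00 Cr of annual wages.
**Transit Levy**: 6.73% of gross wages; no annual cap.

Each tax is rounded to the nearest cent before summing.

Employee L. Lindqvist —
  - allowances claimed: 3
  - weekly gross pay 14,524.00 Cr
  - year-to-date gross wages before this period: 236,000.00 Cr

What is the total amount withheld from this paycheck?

5,141.30 Cr

Provincial Income Tax: taxable = 14,524.00 Cr − 3×280.00 Cr = 13,684.00 Cr
  1,066.60 Cr + 26.35% × (13,684.00 Cr − 6,400.00 Cr) = 1,066.60 Cr + 26.35% × 7,284.00 Cr = 2,985.93 Cr
Health Levy: 8.11% × 14,524.00 Cr = 1,177.90 Cr
Transit Levy: 6.73% × 14,524.00 Cr = 977.47 Cr
Total: 2,985.93 Cr + 1,177.90 Cr + 977.47 Cr = 5,141.30 Cr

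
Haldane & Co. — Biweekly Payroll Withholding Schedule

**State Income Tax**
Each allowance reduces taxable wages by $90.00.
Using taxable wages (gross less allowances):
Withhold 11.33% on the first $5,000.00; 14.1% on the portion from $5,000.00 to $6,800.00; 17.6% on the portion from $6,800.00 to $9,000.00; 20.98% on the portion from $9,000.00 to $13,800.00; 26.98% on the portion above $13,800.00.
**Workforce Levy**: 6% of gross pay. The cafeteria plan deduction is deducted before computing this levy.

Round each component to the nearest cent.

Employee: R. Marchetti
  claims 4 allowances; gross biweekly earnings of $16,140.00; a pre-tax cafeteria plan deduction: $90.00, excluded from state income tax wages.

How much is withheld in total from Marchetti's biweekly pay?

$3,687.46

State Income Tax: taxable = $16,140.00 − $90.00 − 4×$90.00 = $15,690.00
  $2,214.54 + 26.98% × ($15,690.00 − $13,800.00) = $2,214.54 + 26.98% × $1,890.00 = $2,724.46
Workforce Levy: 6% × $16,050.00 = $963.00
Total: $2,724.46 + $963.00 = $3,687.46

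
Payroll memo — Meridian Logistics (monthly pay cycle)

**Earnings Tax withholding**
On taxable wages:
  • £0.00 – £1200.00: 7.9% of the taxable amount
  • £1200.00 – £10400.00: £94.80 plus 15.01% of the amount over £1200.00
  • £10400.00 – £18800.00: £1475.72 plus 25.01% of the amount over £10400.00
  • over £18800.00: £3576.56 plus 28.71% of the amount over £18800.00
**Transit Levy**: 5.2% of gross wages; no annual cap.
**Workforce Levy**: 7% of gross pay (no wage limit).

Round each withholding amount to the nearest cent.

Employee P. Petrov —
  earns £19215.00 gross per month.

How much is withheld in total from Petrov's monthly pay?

£6039.94

Earnings Tax: taxable = £19215.00
  £3576.56 + 28.71% × (£19215.00 − £18800.00) = £3576.56 + 28.71% × £415.00 = £3695.71
Transit Levy: 5.2% × £19215.00 = £999.18
Workforce Levy: 7% × £19215.00 = £1345.05
Total: £3695.71 + £999.18 + £1345.05 = £6039.94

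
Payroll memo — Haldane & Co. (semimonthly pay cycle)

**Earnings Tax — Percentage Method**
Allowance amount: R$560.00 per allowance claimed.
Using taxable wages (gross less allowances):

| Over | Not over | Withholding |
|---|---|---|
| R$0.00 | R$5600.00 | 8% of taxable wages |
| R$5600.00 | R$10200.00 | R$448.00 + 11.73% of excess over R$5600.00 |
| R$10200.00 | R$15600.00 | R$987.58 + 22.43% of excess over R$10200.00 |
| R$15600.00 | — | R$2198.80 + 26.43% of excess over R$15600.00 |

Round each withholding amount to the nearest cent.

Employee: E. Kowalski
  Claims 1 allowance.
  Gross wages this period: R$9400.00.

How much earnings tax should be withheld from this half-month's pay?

R$828.05

Earnings Tax: taxable = R$9400.00 − 1×R$560.00 = R$8840.00
  R$448.00 + 11.73% × (R$8840.00 − R$5600.00) = R$448.00 + 11.73% × R$3240.00 = R$828.05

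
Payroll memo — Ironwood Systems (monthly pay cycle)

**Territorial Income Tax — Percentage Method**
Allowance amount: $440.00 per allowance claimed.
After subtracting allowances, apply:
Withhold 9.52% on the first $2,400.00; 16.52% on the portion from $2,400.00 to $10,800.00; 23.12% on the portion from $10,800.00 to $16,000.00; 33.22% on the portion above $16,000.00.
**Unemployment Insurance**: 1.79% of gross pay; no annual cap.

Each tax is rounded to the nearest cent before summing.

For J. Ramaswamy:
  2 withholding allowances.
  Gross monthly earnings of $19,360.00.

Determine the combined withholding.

Territorial Income Tax: taxable = $19,360.00 − 2×$440.00 = $18,480.00
  $2,818.40 + 33.22% × ($18,480.00 − $16,000.00) = $2,818.40 + 33.22% × $2,480.00 = $3,642.26
Unemployment Insurance: 1.79% × $19,360.00 = $346.54
Total: $3,642.26 + $346.54 = $3,988.80

$3,988.80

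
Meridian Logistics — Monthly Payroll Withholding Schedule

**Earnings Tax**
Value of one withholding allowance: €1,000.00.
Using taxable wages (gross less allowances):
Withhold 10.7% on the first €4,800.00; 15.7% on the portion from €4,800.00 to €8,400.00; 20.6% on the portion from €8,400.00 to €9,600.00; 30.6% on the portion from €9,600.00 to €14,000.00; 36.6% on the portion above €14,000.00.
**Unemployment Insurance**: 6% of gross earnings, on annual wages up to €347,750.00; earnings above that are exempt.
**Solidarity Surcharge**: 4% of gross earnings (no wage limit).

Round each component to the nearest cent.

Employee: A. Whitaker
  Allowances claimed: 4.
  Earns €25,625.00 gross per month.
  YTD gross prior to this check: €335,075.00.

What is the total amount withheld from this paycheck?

€7,248.65

Earnings Tax: taxable = €25,625.00 − 4×€1,000.00 = €21,625.00
  €2,672.40 + 36.6% × (€21,625.00 − €14,000.00) = €2,672.40 + 36.6% × €7,625.00 = €5,463.15
Unemployment Insurance: cap €347,750.00 − YTD €335,075.00 = €12,675.00 subject; 6% × €12,675.00 = €760.50
Solidarity Surcharge: 4% × €25,625.00 = €1,025.00
Total: €5,463.15 + €760.50 + €1,025.00 = €7,248.65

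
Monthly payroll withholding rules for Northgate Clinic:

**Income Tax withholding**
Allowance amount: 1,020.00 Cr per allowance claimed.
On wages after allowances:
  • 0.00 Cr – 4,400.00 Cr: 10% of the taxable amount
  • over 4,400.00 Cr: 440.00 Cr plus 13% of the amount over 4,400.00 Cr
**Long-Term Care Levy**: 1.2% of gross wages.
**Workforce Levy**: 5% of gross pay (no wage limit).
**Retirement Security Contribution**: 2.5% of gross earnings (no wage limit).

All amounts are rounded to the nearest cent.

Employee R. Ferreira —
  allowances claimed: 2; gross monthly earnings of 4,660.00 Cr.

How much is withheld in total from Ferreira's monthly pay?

667.42 Cr

Income Tax: taxable = 4,660.00 Cr − 2×1,020.00 Cr = 2,620.00 Cr
  10% × 2,620.00 Cr = 262.00 Cr
Long-Term Care Levy: 1.2% × 4,660.00 Cr = 55.92 Cr
Workforce Levy: 5% × 4,660.00 Cr = 233.00 Cr
Retirement Security Contribution: 2.5% × 4,660.00 Cr = 116.50 Cr
Total: 262.00 Cr + 55.92 Cr + 233.00 Cr + 116.50 Cr = 667.42 Cr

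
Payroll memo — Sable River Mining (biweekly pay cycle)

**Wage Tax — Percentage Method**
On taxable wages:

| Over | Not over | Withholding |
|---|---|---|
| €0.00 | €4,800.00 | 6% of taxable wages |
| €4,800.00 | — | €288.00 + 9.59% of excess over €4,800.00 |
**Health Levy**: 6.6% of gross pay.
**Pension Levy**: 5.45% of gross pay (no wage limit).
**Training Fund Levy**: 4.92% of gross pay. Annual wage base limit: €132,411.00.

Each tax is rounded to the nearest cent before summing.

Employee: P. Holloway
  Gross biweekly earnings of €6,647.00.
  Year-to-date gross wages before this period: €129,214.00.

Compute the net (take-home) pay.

€5,223.62

Wage Tax: taxable = €6,647.00
  €288.00 + 9.59% × (€6,647.00 − €4,800.00) = €288.00 + 9.59% × €1,847.00 = €465.13
Health Levy: 6.6% × €6,647.00 = €438.70
Pension Levy: 5.45% × €6,647.00 = €362.26
Training Fund Levy: cap €132,411.00 − YTD €129,214.00 = €3,197.00 subject; 4.92% × €3,197.00 = €157.29
Total withheld: €465.13 + €438.70 + €362.26 + €157.29 = €1,423.38
Net pay: €6,647.00 − €1,423.38 = €5,223.62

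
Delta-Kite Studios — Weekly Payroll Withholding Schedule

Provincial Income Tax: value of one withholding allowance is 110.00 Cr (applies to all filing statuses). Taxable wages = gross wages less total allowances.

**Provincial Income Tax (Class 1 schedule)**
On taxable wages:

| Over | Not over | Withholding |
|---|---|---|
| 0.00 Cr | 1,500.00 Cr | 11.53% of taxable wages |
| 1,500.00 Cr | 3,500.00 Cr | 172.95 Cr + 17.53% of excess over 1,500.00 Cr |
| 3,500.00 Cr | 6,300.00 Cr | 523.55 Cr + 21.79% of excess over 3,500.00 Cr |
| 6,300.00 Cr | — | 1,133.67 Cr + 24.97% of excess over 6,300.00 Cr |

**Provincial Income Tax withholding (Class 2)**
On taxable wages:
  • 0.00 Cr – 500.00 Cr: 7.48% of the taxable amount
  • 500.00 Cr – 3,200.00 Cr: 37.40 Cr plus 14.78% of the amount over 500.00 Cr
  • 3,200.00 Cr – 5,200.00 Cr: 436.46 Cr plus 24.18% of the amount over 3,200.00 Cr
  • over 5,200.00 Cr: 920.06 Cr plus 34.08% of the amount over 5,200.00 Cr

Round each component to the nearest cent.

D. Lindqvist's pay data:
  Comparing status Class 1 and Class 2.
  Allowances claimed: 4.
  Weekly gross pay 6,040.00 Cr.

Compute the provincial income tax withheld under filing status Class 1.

981.14 Cr

Provincial Income Tax (Class 1): taxable = 6,040.00 Cr − 4×110.00 Cr = 5,600.00 Cr
  523.55 Cr + 21.79% × (5,600.00 Cr − 3,500.00 Cr) = 523.55 Cr + 21.79% × 2,100.00 Cr = 981.14 Cr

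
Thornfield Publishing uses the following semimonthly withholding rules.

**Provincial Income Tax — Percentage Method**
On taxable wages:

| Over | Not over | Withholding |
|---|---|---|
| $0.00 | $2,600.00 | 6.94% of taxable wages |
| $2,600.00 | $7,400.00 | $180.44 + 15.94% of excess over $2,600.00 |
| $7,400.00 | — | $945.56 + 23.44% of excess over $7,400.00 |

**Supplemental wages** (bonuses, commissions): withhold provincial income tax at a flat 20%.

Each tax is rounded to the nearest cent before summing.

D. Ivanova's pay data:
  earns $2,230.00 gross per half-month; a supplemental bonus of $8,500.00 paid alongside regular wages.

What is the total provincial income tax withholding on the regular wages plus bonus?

Provincial Income Tax: taxable = $2,230.00
  6.94% × $2,230.00 = $154.76
Supplemental (20% flat on bonus): 20% × $8,500.00 = $1,700.00
Total provincial income tax: $154.76 + $1,700.00 = $1,854.76

$1,854.76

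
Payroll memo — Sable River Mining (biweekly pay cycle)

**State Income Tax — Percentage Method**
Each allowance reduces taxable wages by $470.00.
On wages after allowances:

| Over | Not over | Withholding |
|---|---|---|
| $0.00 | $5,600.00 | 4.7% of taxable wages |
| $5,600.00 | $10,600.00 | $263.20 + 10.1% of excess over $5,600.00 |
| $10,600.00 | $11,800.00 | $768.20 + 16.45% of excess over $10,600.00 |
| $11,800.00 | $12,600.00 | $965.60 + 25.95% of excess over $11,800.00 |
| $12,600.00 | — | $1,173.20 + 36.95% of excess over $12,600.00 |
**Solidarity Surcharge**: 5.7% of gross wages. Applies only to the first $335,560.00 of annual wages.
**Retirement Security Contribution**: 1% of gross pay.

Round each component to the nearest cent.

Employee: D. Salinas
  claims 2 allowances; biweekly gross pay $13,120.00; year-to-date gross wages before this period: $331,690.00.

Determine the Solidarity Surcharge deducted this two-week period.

Solidarity Surcharge: cap $335,560.00 − YTD $331,690.00 = $3,870.00 subject; 5.7% × $3,870.00 = $220.59

$220.59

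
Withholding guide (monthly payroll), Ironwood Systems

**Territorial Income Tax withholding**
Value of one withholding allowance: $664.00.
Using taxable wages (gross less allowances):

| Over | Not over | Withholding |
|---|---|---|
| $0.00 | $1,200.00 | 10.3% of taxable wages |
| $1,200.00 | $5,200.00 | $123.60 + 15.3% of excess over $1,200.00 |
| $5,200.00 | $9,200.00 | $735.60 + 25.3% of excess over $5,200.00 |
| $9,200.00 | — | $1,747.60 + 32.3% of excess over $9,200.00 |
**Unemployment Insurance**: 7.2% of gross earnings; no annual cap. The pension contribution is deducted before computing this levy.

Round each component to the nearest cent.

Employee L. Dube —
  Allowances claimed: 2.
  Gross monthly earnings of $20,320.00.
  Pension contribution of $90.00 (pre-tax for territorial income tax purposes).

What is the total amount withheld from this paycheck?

Territorial Income Tax: taxable = $20,320.00 − $90.00 − 2×$664.00 = $18,902.00
  $1,747.60 + 32.3% × ($18,902.00 − $9,200.00) = $1,747.60 + 32.3% × $9,702.00 = $4,881.35
Unemployment Insurance: 7.2% × $20,230.00 = $1,456.56
Total: $4,881.35 + $1,456.56 = $6,337.91

$6,337.91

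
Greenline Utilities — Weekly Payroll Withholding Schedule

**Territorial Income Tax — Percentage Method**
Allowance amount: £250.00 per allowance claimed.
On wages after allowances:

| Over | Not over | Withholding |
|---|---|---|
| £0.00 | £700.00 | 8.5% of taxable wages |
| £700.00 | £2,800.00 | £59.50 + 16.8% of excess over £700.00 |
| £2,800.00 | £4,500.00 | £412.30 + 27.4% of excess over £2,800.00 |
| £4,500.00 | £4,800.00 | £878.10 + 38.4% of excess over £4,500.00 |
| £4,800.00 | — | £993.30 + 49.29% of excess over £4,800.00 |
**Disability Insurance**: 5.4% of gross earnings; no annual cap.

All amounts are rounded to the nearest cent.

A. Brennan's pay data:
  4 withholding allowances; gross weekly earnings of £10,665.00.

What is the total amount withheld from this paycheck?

£3,967.17

Territorial Income Tax: taxable = £10,665.00 − 4×£250.00 = £9,665.00
  £993.30 + 49.29% × (£9,665.00 − £4,800.00) = £993.30 + 49.29% × £4,865.00 = £3,391.26
Disability Insurance: 5.4% × £10,665.00 = £575.91
Total: £3,391.26 + £575.91 = £3,967.17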